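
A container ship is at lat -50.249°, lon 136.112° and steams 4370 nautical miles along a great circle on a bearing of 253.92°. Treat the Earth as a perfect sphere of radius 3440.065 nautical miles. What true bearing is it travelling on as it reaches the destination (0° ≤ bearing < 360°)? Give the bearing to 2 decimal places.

Angular distance δ = d/R = 4370 / 3440.065 = 1.270325 rad.
With φ₁ = -50.249° = -0.877010 rad and θ = 253.92° = 4.431740 rad:
sin φ₂ = sin φ₁ cos δ + cos φ₁ sin δ cos θ = (-0.768831)(0.295971) + (0.639452)(0.955197)(-0.276979) = -0.396731
φ₂ = asin(-0.396731) = -0.407953 rad = -23.374°.
Δλ = atan2( sin θ sin δ cos φ₁ , cos δ − sin φ₁ sin φ₂ ) = atan2(-0.586906, -0.009048) = -1.586212 rad = -90.883°.
Hence λ₂ = 136.112° + -90.883° = 45.229°.
The forward bearing on arrival equals the back-azimuth from the destination plus 180°.
Back-azimuth from P₂ (-23.37°, 45.23°) to P₁ (-50.25°, 136.11°), with Δλ' = λ₁ − λ₂ = 90.88°: atan2( sin Δλ' cos φ₁ , cos φ₂ sin φ₁ − sin φ₂ cos φ₁ cos Δλ' ) = 137.98°.
Final bearing = (137.98° + 180°) mod 360° = 317.98°.

final bearing 317.98°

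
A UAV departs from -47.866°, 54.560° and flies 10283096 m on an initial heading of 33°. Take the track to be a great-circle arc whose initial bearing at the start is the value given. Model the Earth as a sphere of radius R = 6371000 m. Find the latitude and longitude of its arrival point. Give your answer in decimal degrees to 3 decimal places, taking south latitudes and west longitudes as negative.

latitude 36.454°, longitude 97.130°

Angular distance δ = d/R = 10283096 / 6371000 = 1.614047 rad.
With φ₁ = -47.866° = -0.835419 rad and θ = 33° = 0.575959 rad:
sin φ₂ = sin φ₁ cos δ + cos φ₁ sin δ cos θ = (-0.741578)(-0.043238) + (0.670867)(0.999065)(0.838671) = 0.594174
φ₂ = asin(0.594174) = 0.636238 rad = 36.454°.
Then Δλ = atan2(0.365039, 0.397389) = 0.742993 rad, from sin θ sin δ cos φ₁ over cos δ − sin φ₁ sin φ₂.
Hence λ₂ = 54.560° + 42.570° = 97.130°.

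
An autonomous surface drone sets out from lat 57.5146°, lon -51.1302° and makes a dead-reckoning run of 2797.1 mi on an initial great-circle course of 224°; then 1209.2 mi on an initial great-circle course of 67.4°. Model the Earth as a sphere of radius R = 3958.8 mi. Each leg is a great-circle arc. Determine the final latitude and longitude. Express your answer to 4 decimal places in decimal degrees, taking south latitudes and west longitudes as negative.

latitude 28.6239°, longitude -62.0286°

Apply the spherical direct solution leg by leg, carrying full precision between legs.
Leg 1: from (57.5146°, -51.1302°), δ = 2797.1/3958.8 = 0.706552 rad, θ = 224° → φ = 23.0024°, λ = -80.4667°.
Leg 2: from (23.0024°, -80.4667°), δ = 1209.2/3958.8 = 0.305446 rad, θ = 67.4° → φ = 28.6239°, λ = -62.0286°.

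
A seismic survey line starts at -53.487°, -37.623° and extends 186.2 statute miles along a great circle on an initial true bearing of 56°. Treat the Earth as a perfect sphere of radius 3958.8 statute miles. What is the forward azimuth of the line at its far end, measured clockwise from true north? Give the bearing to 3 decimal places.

The arc subtends δ = 186.2/3958.8 = 0.047034 rad at the centre.
Converting: φ₁ = -0.933524 rad, θ = 0.977384 rad.
sin φ₂ = sin φ₁ cos δ + cos φ₁ sin δ cos θ = (-0.803722)(0.998894) + (0.595005)(0.047017)(0.559193) = -0.787189
φ₂ = asin(-0.787189) = -0.906238 rad = -51.924°.
Then Δλ = atan2(0.023193, 0.366213) = 0.063247 rad, from sin θ sin δ cos φ₁ over cos δ − sin φ₁ sin φ₂.
λ₂ = λ₁ + Δλ = -33.999°.
The forward bearing on arrival equals the back-azimuth from the destination plus 180°.
Back-azimuth from P₂ (-51.924°, -33.999°) to P₁ (-53.487°, -37.623°), with Δλ' = λ₁ − λ₂ = -3.624°: atan2( sin Δλ' cos φ₁ , cos φ₂ sin φ₁ − sin φ₂ cos φ₁ cos Δλ' ) = 233.117°.
Final bearing = (233.117° + 180°) mod 360° = 53.117°.

final bearing 53.117°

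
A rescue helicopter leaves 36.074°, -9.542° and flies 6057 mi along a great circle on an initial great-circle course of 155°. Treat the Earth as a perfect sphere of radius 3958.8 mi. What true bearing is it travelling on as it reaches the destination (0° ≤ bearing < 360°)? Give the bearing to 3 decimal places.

Central angle δ = d/R = 1.530009 rad.
Converting: φ₁ = 0.629610 rad, θ = 2.705260 rad.
Applying the spherical law of cosines for sides, sin φ₂ = sin φ₁ cos δ + cos φ₁ sin δ cos θ = -0.707910, so φ₂ = -45.065°.
For the longitude increment, Δλ = atan2( sin θ sin δ cos φ₁, cos δ − sin φ₁ sin φ₂ ) = atan2(0.341300, 0.457615) = 36.716°.
λ₂ = -9.542° + 36.716° = 27.174°.
The forward bearing on arrival equals the back-azimuth from the destination plus 180°.
Back-azimuth from P₂ (-45.065°, 27.174°) to P₁ (36.074°, -9.542°), with Δλ' = λ₁ − λ₂ = -36.716°: atan2( sin Δλ' cos φ₁ , cos φ₂ sin φ₁ − sin φ₂ cos φ₁ cos Δλ' ) = 331.078°.
Final bearing = (331.078° + 180°) mod 360° = 151.078°.

final bearing 151.078°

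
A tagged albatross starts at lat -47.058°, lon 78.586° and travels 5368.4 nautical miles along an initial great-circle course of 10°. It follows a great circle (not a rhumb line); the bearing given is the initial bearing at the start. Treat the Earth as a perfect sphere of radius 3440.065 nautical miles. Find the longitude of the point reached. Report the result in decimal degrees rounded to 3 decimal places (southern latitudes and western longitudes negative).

longitude 92.004°

δ = 5368.4/3440.065 = 1.560552 rad (89.4130°).
Converting: φ₁ = -0.821317 rad, θ = 0.174533 rad.
Applying the spherical law of cosines for sides, sin φ₂ = sin φ₁ cos δ + cos φ₁ sin δ cos θ = 0.663373, so φ₂ = 41.558°.
Then Δλ = atan2(0.118293, 0.495863) = 0.234183 rad, from sin θ sin δ cos φ₁ over cos δ − sin φ₁ sin φ₂.
Hence λ₂ = 78.586° + 13.418° = 92.004°.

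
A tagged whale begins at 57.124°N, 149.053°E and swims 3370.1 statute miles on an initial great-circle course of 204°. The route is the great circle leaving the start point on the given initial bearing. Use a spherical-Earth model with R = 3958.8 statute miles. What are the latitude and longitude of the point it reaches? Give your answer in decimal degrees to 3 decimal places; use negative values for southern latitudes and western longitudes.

latitude 10.398°, longitude 130.932°

Angular distance δ = d/R = 3370.1 / 3958.8 = 0.851293 rad.
Start latitude φ₁ = 0.997002 rad; initial bearing θ = 3.560472 rad.
Applying the spherical law of cosines for sides, sin φ₂ = sin φ₁ cos δ + cos φ₁ sin δ cos θ = 0.180491, so φ₂ = 10.398°.
Then Δλ = atan2(-0.166060, 0.507426) = -0.316275 rad, from sin θ sin δ cos φ₁ over cos δ − sin φ₁ sin φ₂.
λ₂ = 149.053° + -18.121° = 130.932°.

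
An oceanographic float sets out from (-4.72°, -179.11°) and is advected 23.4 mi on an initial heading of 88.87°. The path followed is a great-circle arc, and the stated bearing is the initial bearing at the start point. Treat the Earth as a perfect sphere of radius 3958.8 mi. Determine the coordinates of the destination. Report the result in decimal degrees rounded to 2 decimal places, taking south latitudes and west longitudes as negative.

The arc subtends δ = 23.4/3958.8 = 0.005911 rad at the centre.
Converting: φ₁ = -0.082380 rad, θ = 1.551074 rad.
Destination latitude: φ₂ = arcsin( sin φ₁ cos δ + cos φ₁ sin δ cos θ ) = arcsin(-0.082169) = -4.71°.
Δλ = atan2( sin θ sin δ cos φ₁ , cos δ − sin φ₁ sin φ₂ ) = atan2(0.005890, 0.993221) = 0.005930 rad = 0.34°.
Hence λ₂ = -179.11° + 0.34° = -178.77°.

latitude -4.71°, longitude -178.77°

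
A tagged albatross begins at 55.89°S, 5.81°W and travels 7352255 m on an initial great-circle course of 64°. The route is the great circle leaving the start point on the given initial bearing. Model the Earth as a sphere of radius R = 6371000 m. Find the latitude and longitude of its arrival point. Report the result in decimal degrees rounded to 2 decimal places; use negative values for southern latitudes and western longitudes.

latitude -6.34°, longitude 49.97°

δ = 7352255/6371000 = 1.154019 rad (66.1204°).
With φ₁ = -55.89° = -0.975465 rad and θ = 64° = 1.117011 rad:
Destination latitude: φ₂ = arcsin( sin φ₁ cos δ + cos φ₁ sin δ cos θ ) = arcsin(-0.110385) = -6.34°.
Δλ = atan2( sin θ sin δ cos φ₁ , cos δ − sin φ₁ sin φ₂ ) = atan2(0.460883, 0.313422) = 0.973589 rad = 55.78°.
λ₂ = -5.81° + 55.78° = 49.97°.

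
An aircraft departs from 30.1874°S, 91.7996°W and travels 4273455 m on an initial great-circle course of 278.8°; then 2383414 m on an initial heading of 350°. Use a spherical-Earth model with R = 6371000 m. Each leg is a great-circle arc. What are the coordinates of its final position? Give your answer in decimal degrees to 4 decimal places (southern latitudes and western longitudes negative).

latitude 2.9707°, longitude -135.7192°

Apply the spherical direct solution leg by leg, carrying full precision between legs.
Leg 1: from (-30.1874°, -91.7996°), δ = 4273455/6371000 = 0.670767 rad, θ = 278.8° → φ = -18.1612°, λ = -132.0760°.
Leg 2: from (-18.1612°, -132.0760°), δ = 2383414/6371000 = 0.374104 rad, θ = 350° → φ = 2.9707°, λ = -135.7192°.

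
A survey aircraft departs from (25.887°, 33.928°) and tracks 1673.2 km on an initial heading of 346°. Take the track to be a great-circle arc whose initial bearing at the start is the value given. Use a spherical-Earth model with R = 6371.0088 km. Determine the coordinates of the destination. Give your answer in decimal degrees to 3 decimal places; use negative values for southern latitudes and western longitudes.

The arc subtends δ = 1673.2/6371.0088 = 0.262627 rad at the centre.
Start latitude φ₁ = 0.451813 rad; initial bearing θ = 6.038839 rad.
Applying the spherical law of cosines for sides, sin φ₂ = sin φ₁ cos δ + cos φ₁ sin δ cos θ = 0.648257, so φ₂ = 40.410°.
Δλ = atan2( sin θ sin δ cos φ₁ , cos δ − sin φ₁ sin φ₂ ) = atan2(-0.056505, 0.682684) = -0.082581 rad = -4.732°.
λ₂ = 33.928° + -4.732° = 29.196°.

latitude 40.410°, longitude 29.196°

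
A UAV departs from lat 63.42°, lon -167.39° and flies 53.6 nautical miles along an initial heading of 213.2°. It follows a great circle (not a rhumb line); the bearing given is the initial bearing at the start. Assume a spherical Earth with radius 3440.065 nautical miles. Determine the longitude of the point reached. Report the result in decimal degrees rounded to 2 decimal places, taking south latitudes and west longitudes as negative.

longitude -168.45°

Central angle δ = d/R = 0.015581 rad.
Start latitude φ₁ = 1.106888 rad; initial bearing θ = 3.721042 rad.
Applying the spherical law of cosines for sides, sin φ₂ = sin φ₁ cos δ + cos φ₁ sin δ cos θ = 0.888368, so φ₂ = 62.67°.
Then Δλ = atan2(-0.003817, 0.205401) = -0.018582 rad, from sin θ sin δ cos φ₁ over cos δ − sin φ₁ sin φ₂.
λ₂ = λ₁ + Δλ = -168.45°.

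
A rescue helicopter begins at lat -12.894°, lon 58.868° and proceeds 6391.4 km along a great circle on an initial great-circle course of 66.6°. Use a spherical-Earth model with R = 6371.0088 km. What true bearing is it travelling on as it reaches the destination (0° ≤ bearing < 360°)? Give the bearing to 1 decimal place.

The arc subtends δ = 6391.4/6371.0088 = 1.003201 rad at the centre.
With φ₁ = -12.894° = -0.225043 rad and θ = 66.6° = 1.162389 rad:
sin φ₂ = sin φ₁ cos δ + cos φ₁ sin δ cos θ = (-0.223148)(0.537606) + (0.974785)(0.843196)(0.397148) = 0.206464
φ₂ = asin(0.206464) = 0.207959 rad = 11.915°.
Δλ = atan2( sin θ sin δ cos φ₁ , cos δ − sin φ₁ sin φ₂ ) = atan2(0.754334, 0.583678) = 0.912258 rad = 52.269°.
λ₂ = 58.868° + 52.269° = 111.137°.
The forward bearing on arrival equals the back-azimuth from the destination plus 180°.
Back-azimuth from P₂ (11.9°, 111.1°) to P₁ (-12.9°, 58.9°), with Δλ' = λ₁ − λ₂ = -52.3°: atan2( sin Δλ' cos φ₁ , cos φ₂ sin φ₁ − sin φ₂ cos φ₁ cos Δλ' ) = 246.1°.
Final bearing = (246.1° + 180°) mod 360° = 66.1°.

final bearing 66.1°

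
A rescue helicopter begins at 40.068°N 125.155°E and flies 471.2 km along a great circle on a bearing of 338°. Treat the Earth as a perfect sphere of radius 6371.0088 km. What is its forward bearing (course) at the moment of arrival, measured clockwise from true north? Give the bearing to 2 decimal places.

δ = 471.2/6371.0088 = 0.073960 rad (4.2376°).
Converting: φ₁ = 0.699319 rad, θ = 5.899213 rad.
Destination latitude: φ₂ = arcsin( sin φ₁ cos δ + cos φ₁ sin δ cos θ ) = arcsin(0.694368) = 43.977°.
Then Δλ = atan2(-0.021183, 0.550304) = -0.038475 rad, from sin θ sin δ cos φ₁ over cos δ − sin φ₁ sin φ₂.
λ₂ = λ₁ + Δλ = 122.951°.
The forward bearing on arrival equals the back-azimuth from the destination plus 180°.
Back-azimuth from P₂ (43.98°, 122.95°) to P₁ (40.07°, 125.16°), with Δλ' = λ₁ − λ₂ = 2.20°: atan2( sin Δλ' cos φ₁ , cos φ₂ sin φ₁ − sin φ₂ cos φ₁ cos Δλ' ) = 156.52°.
Final bearing = (156.52° + 180°) mod 360° = 336.52°.

final bearing 336.52°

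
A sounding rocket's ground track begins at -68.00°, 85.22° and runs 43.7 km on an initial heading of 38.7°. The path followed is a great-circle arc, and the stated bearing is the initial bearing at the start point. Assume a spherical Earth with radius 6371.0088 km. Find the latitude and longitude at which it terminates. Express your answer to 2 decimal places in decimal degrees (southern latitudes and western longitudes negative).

latitude -67.69°, longitude 85.87°

δ = 43.7/6371.0088 = 0.006859 rad (0.3930°).
Converting: φ₁ = -1.186824 rad, θ = 0.675442 rad.
Destination latitude: φ₂ = arcsin( sin φ₁ cos δ + cos φ₁ sin δ cos θ ) = arcsin(-0.925157) = -67.69°.
Δλ = atan2( sin θ sin δ cos φ₁ , cos δ − sin φ₁ sin φ₂ ) = atan2(0.001607, 0.142186) = 0.011298 rad = 0.65°.
λ₂ = λ₁ + Δλ = 85.87°.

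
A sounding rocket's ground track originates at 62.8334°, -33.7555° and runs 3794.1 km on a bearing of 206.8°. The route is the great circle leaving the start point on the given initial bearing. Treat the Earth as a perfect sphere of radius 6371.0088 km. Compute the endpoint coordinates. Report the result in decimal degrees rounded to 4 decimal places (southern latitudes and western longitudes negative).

The arc subtends δ = 3794.1/6371.0088 = 0.595526 rad at the centre.
Start latitude φ₁ = 1.096650 rad; initial bearing θ = 3.609341 rad.
Applying the spherical law of cosines for sides, sin φ₂ = sin φ₁ cos δ + cos φ₁ sin δ cos θ = 0.507922, so φ₂ = 30.5255°.
Δλ = atan2( sin θ sin δ cos φ₁ , cos δ − sin φ₁ sin φ₂ ) = atan2(-0.115477, 0.375964) = -0.298002 rad = -17.0742°.
λ₂ = -33.7555° + -17.0742° = -50.8297°.

latitude 30.5255°, longitude -50.8297°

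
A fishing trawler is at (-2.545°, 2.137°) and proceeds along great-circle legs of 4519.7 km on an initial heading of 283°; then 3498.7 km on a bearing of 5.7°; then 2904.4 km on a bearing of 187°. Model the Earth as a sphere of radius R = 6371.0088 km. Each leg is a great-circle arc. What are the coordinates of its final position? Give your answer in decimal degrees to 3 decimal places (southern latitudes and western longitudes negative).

latitude 11.781°, longitude -36.945°

Apply the spherical direct solution leg by leg, carrying full precision between legs.
Leg 1: from (-2.545°, 2.137°), δ = 4519.7/6371.0088 = 0.709417 rad, θ = 283° → φ = 6.471°, λ = -37.563°.
Leg 2: from (6.471°, -37.563°), δ = 3498.7/6371.0088 = 0.549159 rad, θ = 5.7° → φ = 37.749°, λ = -33.804°.
Leg 3: from (37.749°, -33.804°), δ = 2904.4/6371.0088 = 0.455878 rad, θ = 187° → φ = 11.781°, λ = -36.945°.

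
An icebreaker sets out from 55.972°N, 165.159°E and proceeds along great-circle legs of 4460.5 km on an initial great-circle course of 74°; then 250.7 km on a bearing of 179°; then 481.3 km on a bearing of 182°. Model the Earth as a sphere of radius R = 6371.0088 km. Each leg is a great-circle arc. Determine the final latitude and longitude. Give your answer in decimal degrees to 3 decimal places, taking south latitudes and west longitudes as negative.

Apply the spherical direct solution leg by leg, carrying full precision between legs.
Leg 1: from (55.972°, 165.159°), δ = 4460.5/6371.0088 = 0.700125 rad, θ = 74° → φ = 47.154°, λ = -129.227°.
Leg 2: from (47.154°, -129.227°), δ = 250.7/6371.0088 = 0.039350 rad, θ = 179° → φ = 44.900°, λ = -129.172°.
Leg 3: from (44.900°, -129.172°), δ = 481.3/6371.0088 = 0.075545 rad, θ = 182° → φ = 40.574°, λ = -129.371°.

latitude 40.574°, longitude -129.371°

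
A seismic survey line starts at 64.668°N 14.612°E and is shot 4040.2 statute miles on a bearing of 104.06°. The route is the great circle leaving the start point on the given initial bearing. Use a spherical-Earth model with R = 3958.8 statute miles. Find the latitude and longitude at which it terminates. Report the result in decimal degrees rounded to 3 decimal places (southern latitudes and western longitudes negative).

latitude 22.582°, longitude 78.188°

Angular distance δ = d/R = 4040.2 / 3958.8 = 1.020562 rad.
Converting: φ₁ = 1.128670 rad, θ = 1.816190 rad.
Destination latitude: φ₂ = arcsin( sin φ₁ cos δ + cos φ₁ sin δ cos θ ) = arcsin(0.384006) = 22.582°.
For the longitude increment, Δλ = atan2( sin θ sin δ cos φ₁, cos δ − sin φ₁ sin φ₂ ) = atan2(0.353785, 0.175806) = 63.576°.
Hence λ₂ = 14.612° + 63.576° = 78.188°.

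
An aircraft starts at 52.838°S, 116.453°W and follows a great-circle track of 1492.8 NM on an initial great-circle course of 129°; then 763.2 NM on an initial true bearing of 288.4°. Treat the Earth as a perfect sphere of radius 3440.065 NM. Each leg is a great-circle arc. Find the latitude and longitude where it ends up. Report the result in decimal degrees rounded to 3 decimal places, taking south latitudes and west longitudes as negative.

Apply the spherical direct solution leg by leg, carrying full precision between legs.
Leg 1: from (-52.838°, -116.453°), δ = 1492.8/3440.065 = 0.433945 rad, θ = 129° → φ = -61.995°, λ = -72.356°.
Leg 2: from (-61.995°, -72.356°), δ = 763.2/3440.065 = 0.221856 rad, θ = 288.4° → φ = -55.960°, λ = -94.256°.

latitude -55.960°, longitude -94.256°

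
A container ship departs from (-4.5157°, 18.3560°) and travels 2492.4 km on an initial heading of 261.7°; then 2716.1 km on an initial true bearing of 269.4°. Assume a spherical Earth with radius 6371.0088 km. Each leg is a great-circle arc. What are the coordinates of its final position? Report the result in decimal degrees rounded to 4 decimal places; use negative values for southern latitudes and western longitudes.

Apply the spherical direct solution leg by leg, carrying full precision between legs.
Leg 1: from (-4.5157°, 18.3560°), δ = 2492.4/6371.0088 = 0.391210 rad, θ = 261.7° → φ = -7.3342°, λ = -4.0040°.
Leg 2: from (-7.3342°, -4.0040°), δ = 2716.1/6371.0088 = 0.426322 rad, θ = 269.4° → φ = -6.9224°, λ = -28.6203°.

latitude -6.9224°, longitude -28.6203°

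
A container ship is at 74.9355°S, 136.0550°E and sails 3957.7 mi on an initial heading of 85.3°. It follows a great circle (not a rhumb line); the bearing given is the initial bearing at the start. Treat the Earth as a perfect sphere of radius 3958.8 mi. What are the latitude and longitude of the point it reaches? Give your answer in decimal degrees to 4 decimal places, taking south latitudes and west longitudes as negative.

δ = 3957.7/3958.8 = 0.999722 rad (57.2799°).
Start latitude φ₁ = -1.307871 rad; initial bearing θ = 1.488766 rad.
Applying the spherical law of cosines for sides, sin φ₂ = sin φ₁ cos δ + cos φ₁ sin δ cos θ = -0.504043, so φ₂ = -30.2678°.
For the longitude increment, Δλ = atan2( sin θ sin δ cos φ₁, cos δ − sin φ₁ sin φ₂ ) = atan2(0.217929, 0.053815) = 76.1289°.
λ₂ = 136.0550° + 76.1289° = 212.1839°, normalized to (−180°, 180°] → -147.8161°.

latitude -30.2678°, longitude -147.8161°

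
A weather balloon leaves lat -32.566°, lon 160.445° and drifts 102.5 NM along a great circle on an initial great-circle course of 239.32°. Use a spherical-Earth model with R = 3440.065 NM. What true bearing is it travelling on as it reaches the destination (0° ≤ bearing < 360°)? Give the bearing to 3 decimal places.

The arc subtends δ = 102.5/3440.065 = 0.029796 rad at the centre.
Converting: φ₁ = -0.568384 rad, θ = 4.176922 rad.
Applying the spherical law of cosines for sides, sin φ₂ = sin φ₁ cos δ + cos φ₁ sin δ cos θ = -0.550843, so φ₂ = -33.425°.
Δλ = atan2( sin θ sin δ cos φ₁ , cos δ − sin φ₁ sin φ₂ ) = atan2(-0.021593, 0.703054) = -0.030704 rad = -1.759°.
λ₂ = 160.445° + -1.759° = 158.686°.
The forward bearing on arrival equals the back-azimuth from the destination plus 180°.
Back-azimuth from P₂ (-33.425°, 158.686°) to P₁ (-32.566°, 160.445°), with Δλ' = λ₁ − λ₂ = 1.759°: atan2( sin Δλ' cos φ₁ , cos φ₂ sin φ₁ − sin φ₂ cos φ₁ cos Δλ' ) = 60.278°.
Final bearing = (60.278° + 180°) mod 360° = 240.278°.

final bearing 240.278°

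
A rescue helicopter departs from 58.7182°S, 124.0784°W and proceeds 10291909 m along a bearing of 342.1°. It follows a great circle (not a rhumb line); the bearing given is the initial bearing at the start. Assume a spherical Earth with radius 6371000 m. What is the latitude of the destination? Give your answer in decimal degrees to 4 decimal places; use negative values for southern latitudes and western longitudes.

Central angle δ = d/R = 1.615431 rad.
Start latitude φ₁ = -1.024826 rad; initial bearing θ = 5.970771 rad.
sin φ₂ = sin φ₁ cos δ + cos φ₁ sin δ cos θ = (-0.854624)(-0.044620) + (0.519248)(0.999004)(0.951594) = 0.531754
φ₂ = asin(0.531754) = 0.560670 rad = 32.1240°.
For the longitude increment, Δλ = atan2( sin θ sin δ cos φ₁, cos δ − sin φ₁ sin φ₂ ) = atan2(-0.159435, 0.409830) = -21.2574°.
λ₂ = -124.0784° + -21.2574° = -145.3358°.

latitude 32.1240°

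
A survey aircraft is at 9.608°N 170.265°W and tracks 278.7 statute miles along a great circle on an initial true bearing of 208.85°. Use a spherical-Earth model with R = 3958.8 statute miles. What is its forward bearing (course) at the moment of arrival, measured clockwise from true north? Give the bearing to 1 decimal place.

δ = 278.7/3958.8 = 0.070400 rad (4.0336°).
Start latitude φ₁ = 0.167691 rad; initial bearing θ = 3.645120 rad.
Applying the spherical law of cosines for sides, sin φ₂ = sin φ₁ cos δ + cos φ₁ sin δ cos θ = 0.105746, so φ₂ = 6.070°.
For the longitude increment, Δλ = atan2( sin θ sin δ cos φ₁, cos δ − sin φ₁ sin φ₂ ) = atan2(-0.033465, 0.979873) = -1.956°.
λ₂ = -170.265° + -1.956° = -172.221°.
The forward bearing on arrival equals the back-azimuth from the destination plus 180°.
Back-azimuth from P₂ (6.1°, -172.2°) to P₁ (9.6°, -170.3°), with Δλ' = λ₁ − λ₂ = 2.0°: atan2( sin Δλ' cos φ₁ , cos φ₂ sin φ₁ − sin φ₂ cos φ₁ cos Δλ' ) = 28.6°.
Final bearing = (28.6° + 180°) mod 360° = 208.6°.

final bearing 208.6°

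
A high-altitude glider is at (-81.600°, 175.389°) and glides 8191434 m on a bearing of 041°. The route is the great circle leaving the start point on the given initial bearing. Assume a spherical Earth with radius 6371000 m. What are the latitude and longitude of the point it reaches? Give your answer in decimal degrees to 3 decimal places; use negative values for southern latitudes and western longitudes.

Central angle δ = d/R = 1.285738 rad.
Converting: φ₁ = -1.424189 rad, θ = 0.715585 rad.
Applying the spherical law of cosines for sides, sin φ₂ = sin φ₁ cos δ + cos φ₁ sin δ cos θ = -0.172396, so φ₂ = -9.927°.
Δλ = atan2( sin θ sin δ cos φ₁ , cos δ − sin φ₁ sin φ₂ ) = atan2(0.091972, 0.110667) = 0.693397 rad = 39.729°.
λ₂ = 175.389° + 39.729° = 215.118°, normalized to (−180°, 180°] → -144.882°.

latitude -9.927°, longitude -144.882°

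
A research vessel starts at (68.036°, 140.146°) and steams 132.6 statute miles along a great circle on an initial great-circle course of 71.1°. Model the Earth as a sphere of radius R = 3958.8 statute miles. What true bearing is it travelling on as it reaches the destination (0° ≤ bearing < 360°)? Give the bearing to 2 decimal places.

final bearing 75.73°

Central angle δ = d/R = 0.033495 rad.
Converting: φ₁ = 1.187452 rad, θ = 1.240929 rad.
Destination latitude: φ₂ = arcsin( sin φ₁ cos δ + cos φ₁ sin δ cos θ ) = arcsin(0.930956) = 68.584°.
Then Δλ = atan2(0.011850, 0.136053) = 0.086881 rad, from sin θ sin δ cos φ₁ over cos δ − sin φ₁ sin φ₂.
λ₂ = λ₁ + Δλ = 145.124°.
The forward bearing on arrival equals the back-azimuth from the destination plus 180°.
Back-azimuth from P₂ (68.58°, 145.12°) to P₁ (68.04°, 140.15°), with Δλ' = λ₁ − λ₂ = -4.98°: atan2( sin Δλ' cos φ₁ , cos φ₂ sin φ₁ − sin φ₂ cos φ₁ cos Δλ' ) = 255.73°.
Final bearing = (255.73° + 180°) mod 360° = 75.73°.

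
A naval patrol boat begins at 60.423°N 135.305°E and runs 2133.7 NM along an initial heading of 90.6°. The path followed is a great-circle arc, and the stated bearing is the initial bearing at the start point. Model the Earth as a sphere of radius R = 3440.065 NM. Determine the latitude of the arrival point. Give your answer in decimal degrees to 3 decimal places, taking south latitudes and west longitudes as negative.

Central angle δ = d/R = 0.620250 rad.
Converting: φ₁ = 1.054580 rad, θ = 1.581268 rad.
Destination latitude: φ₂ = arcsin( sin φ₁ cos δ + cos φ₁ sin δ cos θ ) = arcsin(0.704694) = 44.805°.
Then Δλ = atan2(0.286879, 0.200866) = 0.959953 rad, from sin θ sin δ cos φ₁ over cos δ − sin φ₁ sin φ₂.
λ₂ = 135.305° + 55.001° = 190.306°, normalized to (−180°, 180°] → -169.694°.

latitude 44.805°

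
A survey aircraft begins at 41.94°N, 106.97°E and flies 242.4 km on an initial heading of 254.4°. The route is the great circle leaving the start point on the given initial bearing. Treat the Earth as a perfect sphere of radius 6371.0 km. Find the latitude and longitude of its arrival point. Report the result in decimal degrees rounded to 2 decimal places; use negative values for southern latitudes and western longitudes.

Angular distance δ = d/R = 242.4 / 6371 = 0.038047 rad.
Start latitude φ₁ = 0.731991 rad; initial bearing θ = 4.440118 rad.
Destination latitude: φ₂ = arcsin( sin φ₁ cos δ + cos φ₁ sin δ cos θ ) = arcsin(0.660259) = 41.32°.
For the longitude increment, Δλ = atan2( sin θ sin δ cos φ₁, cos δ − sin φ₁ sin φ₂ ) = atan2(-0.027252, 0.557991) = -2.80°.
Hence λ₂ = 106.97° + -2.80° = 104.17°.

latitude 41.32°, longitude 104.17°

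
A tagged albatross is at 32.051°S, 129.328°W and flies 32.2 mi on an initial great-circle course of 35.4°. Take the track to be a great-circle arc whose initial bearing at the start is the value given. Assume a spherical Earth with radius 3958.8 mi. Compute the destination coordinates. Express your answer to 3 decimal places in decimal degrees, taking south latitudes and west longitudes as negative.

latitude -31.671°, longitude -129.011°

Angular distance δ = d/R = 32.2 / 3958.8 = 0.008134 rad.
With φ₁ = -32.051° = -0.559395 rad and θ = 35.4° = 0.617847 rad:
sin φ₂ = sin φ₁ cos δ + cos φ₁ sin δ cos θ = (-0.530674)(0.999967) + (0.847576)(0.008134)(0.815128) = -0.525037
φ₂ = asin(-0.525037) = -0.552759 rad = -31.671°.
For the longitude increment, Δλ = atan2( sin θ sin δ cos φ₁, cos δ − sin φ₁ sin φ₂ ) = atan2(0.003994, 0.721344) = 0.317°.
λ₂ = -129.328° + 0.317° = -129.011°.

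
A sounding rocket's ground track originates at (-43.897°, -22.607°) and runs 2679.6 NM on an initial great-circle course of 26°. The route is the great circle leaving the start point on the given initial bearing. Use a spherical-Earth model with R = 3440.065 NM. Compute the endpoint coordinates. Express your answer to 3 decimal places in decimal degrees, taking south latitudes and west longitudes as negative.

δ = 2679.6/3440.065 = 0.778939 rad (44.6299°).
Start latitude φ₁ = -0.766147 rad; initial bearing θ = 0.453786 rad.
Destination latitude: φ₂ = arcsin( sin φ₁ cos δ + cos φ₁ sin δ cos θ ) = arcsin(-0.038442) = -2.203°.
For the longitude increment, Δλ = atan2( sin θ sin δ cos φ₁, cos δ − sin φ₁ sin φ₂ ) = atan2(0.221917, 0.685005) = 17.950°.
λ₂ = -22.607° + 17.950° = -4.657°.

latitude -2.203°, longitude -4.657°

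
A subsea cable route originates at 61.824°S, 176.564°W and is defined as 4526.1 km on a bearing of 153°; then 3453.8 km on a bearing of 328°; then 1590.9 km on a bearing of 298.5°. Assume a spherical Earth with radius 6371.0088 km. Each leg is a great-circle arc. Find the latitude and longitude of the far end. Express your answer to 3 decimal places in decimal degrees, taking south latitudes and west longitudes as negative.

latitude -33.535°, longitude -95.524°

Apply the spherical direct solution leg by leg, carrying full precision between legs.
Leg 1: from (-61.824°, -176.564°), δ = 4526.1/6371.0088 = 0.710421 rad, θ = 153° → φ = -70.497°, λ = -59.043°.
Leg 2: from (-70.497°, -59.043°), δ = 3453.8/6371.0088 = 0.542112 rad, θ = 328° → φ = -41.407°, λ = -80.422°.
Leg 3: from (-41.407°, -80.422°), δ = 1590.9/6371.0088 = 0.249709 rad, θ = 298.5° → φ = -33.535°, λ = -95.524°.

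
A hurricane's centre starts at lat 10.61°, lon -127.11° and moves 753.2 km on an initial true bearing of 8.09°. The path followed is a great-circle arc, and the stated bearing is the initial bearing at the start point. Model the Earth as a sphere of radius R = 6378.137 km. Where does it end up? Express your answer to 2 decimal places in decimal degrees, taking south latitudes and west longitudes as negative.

δ = 753.2/6378.137 = 0.118091 rad (6.7661°).
Converting: φ₁ = 0.185179 rad, θ = 0.141197 rad.
sin φ₂ = sin φ₁ cos δ + cos φ₁ sin δ cos θ = (0.184123)(0.993035) + (0.982903)(0.117817)(0.990048) = 0.297490
φ₂ = asin(0.297490) = 0.302063 rad = 17.31°.
Δλ = atan2( sin θ sin δ cos φ₁ , cos δ − sin φ₁ sin φ₂ ) = atan2(0.016297, 0.938261) = 0.017367 rad = 1.00°.
λ₂ = λ₁ + Δλ = -126.11°.

latitude 17.31°, longitude -126.11°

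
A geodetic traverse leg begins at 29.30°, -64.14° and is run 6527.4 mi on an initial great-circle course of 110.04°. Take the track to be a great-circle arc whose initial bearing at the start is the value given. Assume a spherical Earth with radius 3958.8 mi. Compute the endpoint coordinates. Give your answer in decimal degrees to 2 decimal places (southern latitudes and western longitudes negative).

The arc subtends δ = 6527.4/3958.8 = 1.648833 rad at the centre.
With φ₁ = 29.30° = 0.511381 rad and θ = 110.04° = 1.920560 rad:
sin φ₂ = sin φ₁ cos δ + cos φ₁ sin δ cos θ = (0.489382)(-0.077957) + (0.872069)(0.996957)(-0.342676) = -0.336079
φ₂ = asin(-0.336079) = -0.342750 rad = -19.64°.
Δλ = atan2( sin θ sin δ cos φ₁ , cos δ − sin φ₁ sin φ₂ ) = atan2(0.816775, 0.086514) = 1.465269 rad = 83.95°.
λ₂ = -64.14° + 83.95° = 19.81°.

latitude -19.64°, longitude 19.81°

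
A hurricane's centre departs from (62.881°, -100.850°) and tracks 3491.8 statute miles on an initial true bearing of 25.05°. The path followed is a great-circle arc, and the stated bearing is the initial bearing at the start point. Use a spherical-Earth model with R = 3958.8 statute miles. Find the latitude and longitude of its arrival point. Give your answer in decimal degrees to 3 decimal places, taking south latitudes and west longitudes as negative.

The arc subtends δ = 3491.8/3958.8 = 0.882035 rad at the centre.
Converting: φ₁ = 1.097480 rad, θ = 0.437205 rad.
Applying the spherical law of cosines for sides, sin φ₂ = sin φ₁ cos δ + cos φ₁ sin δ cos θ = 0.884528, so φ₂ = 62.194°.
Then Δλ = atan2(0.149008, -0.151703) = 2.365158 rad, from sin θ sin δ cos φ₁ over cos δ − sin φ₁ sin φ₂.
Hence λ₂ = -100.850° + 135.514° = 34.664°.

latitude 62.194°, longitude 34.664°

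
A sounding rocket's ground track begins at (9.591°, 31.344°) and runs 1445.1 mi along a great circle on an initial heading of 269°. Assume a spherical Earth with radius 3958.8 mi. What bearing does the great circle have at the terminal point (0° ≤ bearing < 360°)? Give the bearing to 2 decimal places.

Central angle δ = d/R = 0.365035 rad.
Start latitude φ₁ = 0.167395 rad; initial bearing θ = 4.694936 rad.
Applying the spherical law of cosines for sides, sin φ₂ = sin φ₁ cos δ + cos φ₁ sin δ cos θ = 0.149493, so φ₂ = 8.598°.
Δλ = atan2( sin θ sin δ cos φ₁ , cos δ − sin φ₁ sin φ₂ ) = atan2(-0.351938, 0.909204) = -0.369323 rad = -21.161°.
λ₂ = λ₁ + Δλ = 10.183°.
The forward bearing on arrival equals the back-azimuth from the destination plus 180°.
Back-azimuth from P₂ (8.60°, 10.18°) to P₁ (9.59°, 31.34°), with Δλ' = λ₁ − λ₂ = 21.16°: atan2( sin Δλ' cos φ₁ , cos φ₂ sin φ₁ − sin φ₂ cos φ₁ cos Δλ' ) = 85.62°.
Final bearing = (85.62° + 180°) mod 360° = 265.62°.

final bearing 265.62°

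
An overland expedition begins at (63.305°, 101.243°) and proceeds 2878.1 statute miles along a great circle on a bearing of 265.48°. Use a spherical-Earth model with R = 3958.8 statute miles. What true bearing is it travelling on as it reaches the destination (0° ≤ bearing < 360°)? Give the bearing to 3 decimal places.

The arc subtends δ = 2878.1/3958.8 = 0.727013 rad at the centre.
With φ₁ = 63.305° = 1.104881 rad and θ = 265.48° = 4.633500 rad:
Applying the spherical law of cosines for sides, sin φ₂ = sin φ₁ cos δ + cos φ₁ sin δ cos θ = 0.643993, so φ₂ = 40.090°.
Δλ = atan2( sin θ sin δ cos φ₁ , cos δ − sin φ₁ sin φ₂ ) = atan2(-0.297655, 0.171813) = -1.047294 rad = -60.006°.
λ₂ = λ₁ + Δλ = 41.237°.
The forward bearing on arrival equals the back-azimuth from the destination plus 180°.
Back-azimuth from P₂ (40.090°, 41.237°) to P₁ (63.305°, 101.243°), with Δλ' = λ₁ − λ₂ = 60.006°: atan2( sin Δλ' cos φ₁ , cos φ₂ sin φ₁ − sin φ₂ cos φ₁ cos Δλ' ) = 35.831°.
Final bearing = (35.831° + 180°) mod 360° = 215.831°.

final bearing 215.831°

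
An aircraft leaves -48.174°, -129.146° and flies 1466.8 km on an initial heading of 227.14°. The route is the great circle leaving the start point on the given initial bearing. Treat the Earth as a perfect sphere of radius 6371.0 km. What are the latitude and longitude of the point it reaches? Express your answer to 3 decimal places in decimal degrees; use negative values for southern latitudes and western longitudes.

latitude -55.999°, longitude -146.551°

Central angle δ = d/R = 0.230231 rad.
Converting: φ₁ = -0.840795 rad, θ = 3.964341 rad.
sin φ₂ = sin φ₁ cos δ + cos φ₁ sin δ cos θ = (-0.745173)(0.973614) + (0.666871)(0.228202)(-0.680209) = -0.829026
φ₂ = asin(-0.829026) = -0.977364 rad = -55.999°.
Δλ = atan2( sin θ sin δ cos φ₁ , cos δ − sin φ₁ sin φ₂ ) = atan2(-0.111552, 0.355845) = -0.303781 rad = -17.405°.
λ₂ = λ₁ + Δλ = -146.551°.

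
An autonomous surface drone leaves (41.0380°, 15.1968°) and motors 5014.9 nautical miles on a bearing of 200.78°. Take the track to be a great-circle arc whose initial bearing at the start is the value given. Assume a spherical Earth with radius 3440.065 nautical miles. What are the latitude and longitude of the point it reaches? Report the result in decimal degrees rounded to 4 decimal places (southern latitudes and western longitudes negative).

latitude -38.8052°, longitude -11.6986°

The arc subtends δ = 5014.9/3440.065 = 1.457792 rad at the centre.
Start latitude φ₁ = 0.716248 rad; initial bearing θ = 3.504272 rad.
Applying the spherical law of cosines for sides, sin φ₂ = sin φ₁ cos δ + cos φ₁ sin δ cos θ = -0.626674, so φ₂ = -38.8052°.
Δλ = atan2( sin θ sin δ cos φ₁ , cos δ − sin φ₁ sin φ₂ ) = atan2(-0.265895, 0.524213) = -0.469413 rad = -26.8954°.
λ₂ = 15.1968° + -26.8954° = -11.6986°.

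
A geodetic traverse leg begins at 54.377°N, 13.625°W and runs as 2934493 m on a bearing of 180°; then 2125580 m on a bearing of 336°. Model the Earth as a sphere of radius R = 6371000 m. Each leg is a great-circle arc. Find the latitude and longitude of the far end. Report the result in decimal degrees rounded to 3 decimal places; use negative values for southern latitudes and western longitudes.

Apply the spherical direct solution leg by leg, carrying full precision between legs.
Leg 1: from (54.377°, -13.625°), δ = 2934493/6371000 = 0.460602 rad, θ = 180° → φ = 27.986°, λ = -13.625°.
Leg 2: from (27.986°, -13.625°), δ = 2125580/6371000 = 0.333634 rad, θ = 336° → φ = 45.037°, λ = -24.490°.

latitude 45.037°, longitude -24.490°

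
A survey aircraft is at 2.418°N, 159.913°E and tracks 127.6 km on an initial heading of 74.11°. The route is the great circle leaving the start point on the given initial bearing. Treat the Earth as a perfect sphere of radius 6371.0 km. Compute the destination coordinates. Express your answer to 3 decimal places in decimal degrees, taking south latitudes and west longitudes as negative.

latitude 2.732°, longitude 161.018°

The arc subtends δ = 127.6/6371 = 0.020028 rad at the centre.
Start latitude φ₁ = 0.042202 rad; initial bearing θ = 1.293464 rad.
sin φ₂ = sin φ₁ cos δ + cos φ₁ sin δ cos θ = (0.042190)(0.999799) + (0.999110)(0.020027)(0.273791) = 0.047659
φ₂ = asin(0.047659) = 0.047677 rad = 2.732°.
Δλ = atan2( sin θ sin δ cos φ₁ , cos δ − sin φ₁ sin φ₂ ) = atan2(0.019245, 0.997789) = 0.019285 rad = 1.105°.
λ₂ = λ₁ + Δλ = 161.018°.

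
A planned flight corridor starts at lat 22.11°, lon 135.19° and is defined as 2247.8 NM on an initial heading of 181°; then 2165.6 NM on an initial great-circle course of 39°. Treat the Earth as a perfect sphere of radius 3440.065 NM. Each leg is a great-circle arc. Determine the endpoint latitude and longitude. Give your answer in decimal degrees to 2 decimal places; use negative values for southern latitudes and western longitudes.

Apply the spherical direct solution leg by leg, carrying full precision between legs.
Leg 1: from (22.11°, 135.19°), δ = 2247.8/3440.065 = 0.653418 rad, θ = 181° → φ = -15.32°, λ = 134.56°.
Leg 2: from (-15.32°, 134.56°), δ = 2165.6/3440.065 = 0.629523 rad, θ = 39° → φ = 13.16°, λ = 156.93°.

latitude 13.16°, longitude 156.93°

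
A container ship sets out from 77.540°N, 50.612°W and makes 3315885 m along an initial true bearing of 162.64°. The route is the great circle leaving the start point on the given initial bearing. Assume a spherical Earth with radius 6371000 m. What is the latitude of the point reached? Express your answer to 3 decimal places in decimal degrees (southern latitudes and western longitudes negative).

δ = 3315885/6371000 = 0.520465 rad (29.8205°).
Start latitude φ₁ = 1.353328 rad; initial bearing θ = 2.838603 rad.
Applying the spherical law of cosines for sides, sin φ₂ = sin φ₁ cos δ + cos φ₁ sin δ cos θ = 0.744748, so φ₂ = 48.137°.
Δλ = atan2( sin θ sin δ cos φ₁ , cos δ − sin φ₁ sin φ₂ ) = atan2(0.032013, 0.140381) = 0.224213 rad = 12.846°.
λ₂ = λ₁ + Δλ = -37.766°.

latitude 48.137°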